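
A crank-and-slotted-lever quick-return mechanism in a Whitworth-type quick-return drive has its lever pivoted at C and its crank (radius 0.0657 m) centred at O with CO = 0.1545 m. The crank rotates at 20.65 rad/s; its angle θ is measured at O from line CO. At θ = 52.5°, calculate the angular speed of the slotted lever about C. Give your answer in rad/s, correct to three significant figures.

ω = 20.65 rad/s
Crank pin A relative to C: A = (d + r cosθ, r sinθ); lever angle φ = atan2(r sinθ, d + r cosθ).
Differentiating tanφ: φ̇ = rω(d cosθ + r)/(d² + r² + 2dr cosθ).
d² + r² + 2dr cosθ = |CA|² = 0.0405454 m²;  d cosθ + r = +0.15975 m.
|ω_lever| = |0.0657·20.65·+0.15975| / 0.0405454 = 5.3456 rad/s.

5.35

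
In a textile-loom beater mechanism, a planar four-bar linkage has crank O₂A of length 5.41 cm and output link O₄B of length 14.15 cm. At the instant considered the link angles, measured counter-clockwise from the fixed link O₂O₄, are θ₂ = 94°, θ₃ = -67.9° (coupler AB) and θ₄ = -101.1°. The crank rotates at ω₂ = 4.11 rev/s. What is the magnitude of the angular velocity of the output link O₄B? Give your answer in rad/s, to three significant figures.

5.60

ω₂ = 25.82 rad/s (from 4.11 rev/s).
Differentiating the loop-closure r₂e^{iθ₂}+r₃e^{iθ₃}=r₁+r₄e^{iθ₄} gives r₂ω₂e^{iθ₂}+r₃ω₃e^{iθ₃}=r₄ω₄e^{iθ₄}.
Eliminating the other unknown: ω₄ = r₂ω₂ sin(θ₂−θ₃) / [r₄ sin(θ₄−θ₃)].
Numerator sine = +0.31068; denominator sine = -0.54756.
Result = 0.0541·25.82·(+0.31068) / (0.1415·(-0.54756)) = -5.6019 rad/s; magnitude 5.6019 rad/s.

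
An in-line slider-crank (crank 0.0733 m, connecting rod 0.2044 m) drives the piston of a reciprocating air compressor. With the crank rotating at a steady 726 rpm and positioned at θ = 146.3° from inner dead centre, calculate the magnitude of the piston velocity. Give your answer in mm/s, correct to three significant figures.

ω = 2π·726/60 = 76.03 rad/s
For an in-line slider-crank, x = r cosθ + √(L² − r² sin²θ), so v = −rω sinθ·[1 + r cosθ/√(L² − r² sin²θ)].
With r = 0.0733 m, L = 0.2044 m, θ = 146.3°: √(L² − r² sin²θ) = 0.20031 m.
v = −0.0733·76.03·0.55484·[1 + 0.0733·-0.83195/0.20031] = -2.1507 m/s.
|v| = 2.1507 m/s = 2150.7 mm/s.

2150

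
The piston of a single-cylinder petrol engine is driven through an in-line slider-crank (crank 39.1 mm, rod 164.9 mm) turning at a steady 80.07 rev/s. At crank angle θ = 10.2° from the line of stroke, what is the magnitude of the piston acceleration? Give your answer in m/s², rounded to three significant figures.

ω = 2π·80.1 = 503.1 rad/s
x(θ) = r cosθ + √(L² − r² sin²θ); with ω constant, a = ω²·d²x/dθ².
d²x/dθ² = −r cosθ − r²(cos2θ)/√u − r⁴ sin²2θ/(4u^{3/2}),  u = L² − r² sin²θ = 0.0271441 m².
Substituting r = 0.0391 m, L = 0.1649 m, θ = 10.2°: d²x/dθ² = -0.047195 m.
a = ω²·d²x/dθ² = (503.1)²·(-0.047195) = -11945 m/s²;  |a| = 11945 m/s².

11900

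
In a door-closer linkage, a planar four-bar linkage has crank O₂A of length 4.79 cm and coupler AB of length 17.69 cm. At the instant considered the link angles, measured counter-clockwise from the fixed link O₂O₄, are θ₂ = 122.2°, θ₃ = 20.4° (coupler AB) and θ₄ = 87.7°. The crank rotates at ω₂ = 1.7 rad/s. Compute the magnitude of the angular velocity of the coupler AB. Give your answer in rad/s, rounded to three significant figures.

0.283

ω₂ = 1.7 rad/s
Differentiating the loop-closure r₂e^{iθ₂}+r₃e^{iθ₃}=r₁+r₄e^{iθ₄} gives r₂ω₂e^{iθ₂}+r₃ω₃e^{iθ₃}=r₄ω₄e^{iθ₄}.
Eliminating the other unknown: ω₃ = r₂ω₂ sin(θ₄−θ₂) / [r₃ sin(θ₃−θ₄)].
Numerator sine = -0.56641; denominator sine = -0.92254.
Result = 0.0479·1.7·(-0.56641) / (0.1769·(-0.92254)) = +0.28262 rad/s; magnitude 0.28262 rad/s.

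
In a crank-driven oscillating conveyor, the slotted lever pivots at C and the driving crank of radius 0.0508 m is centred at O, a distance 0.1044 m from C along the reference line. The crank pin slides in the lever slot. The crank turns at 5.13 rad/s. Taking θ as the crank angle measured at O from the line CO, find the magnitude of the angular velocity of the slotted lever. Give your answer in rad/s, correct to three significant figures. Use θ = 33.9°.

1.61

ω = 5.13 rad/s
Crank pin A relative to C: A = (d + r cosθ, r sinθ); lever angle φ = atan2(r sinθ, d + r cosθ).
Differentiating tanφ: φ̇ = rω(d cosθ + r)/(d² + r² + 2dr cosθ).
d² + r² + 2dr cosθ = |CA|² = 0.022284 m²;  d cosθ + r = +0.13745 m.
|ω_lever| = |0.0508·5.13·+0.13745| / 0.022284 = 1.6075 rad/s.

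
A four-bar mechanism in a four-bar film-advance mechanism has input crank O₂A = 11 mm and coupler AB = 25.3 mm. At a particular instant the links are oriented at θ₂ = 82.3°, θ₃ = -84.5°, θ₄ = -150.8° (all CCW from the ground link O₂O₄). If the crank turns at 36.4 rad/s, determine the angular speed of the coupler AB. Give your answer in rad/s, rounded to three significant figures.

13.8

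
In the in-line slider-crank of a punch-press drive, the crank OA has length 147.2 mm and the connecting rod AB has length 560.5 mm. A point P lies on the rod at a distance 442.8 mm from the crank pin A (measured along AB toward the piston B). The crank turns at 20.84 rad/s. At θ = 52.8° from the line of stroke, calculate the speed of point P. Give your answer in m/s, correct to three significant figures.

2.78

ω = 20.84 rad/s.  Crank-pin speed |V_A| = rω = 3.0676 m/s, perpendicular to OA.
Rod angle: sinφ = −(r/L) sinθ ⇒ φ = -12.075°; ω_rod = −rω cosθ/√(L²−r²sin²θ) = -3.3839 rad/s.
V_P = V_A + ω_rod × AP, with AP = 0.4428 m along the rod.
Components: V_Px = −rω sinθ − a·ω_rod·sinφ = -2.7569 m/s;  V_Py = rω cosθ + a·ω_rod·cosφ = +0.38947 m/s.
|V_P| = √(V_Px² + V_Py²) = 2.7843 m/s.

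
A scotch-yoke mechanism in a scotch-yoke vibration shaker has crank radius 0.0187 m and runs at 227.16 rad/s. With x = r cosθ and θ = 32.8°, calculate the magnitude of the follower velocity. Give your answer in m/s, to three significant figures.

2.30

ω = 227.2 rad/s
x = r cosθ ⇒ ẋ = −rω sinθ.
|v| = rω|sinθ| = 0.0187·227.2·|sin 32.8°| = 2.3011 m/s.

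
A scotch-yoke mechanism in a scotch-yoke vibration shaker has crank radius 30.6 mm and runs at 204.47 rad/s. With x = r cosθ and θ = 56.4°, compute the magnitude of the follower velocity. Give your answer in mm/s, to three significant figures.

ω = 204.5 rad/s
x = r cosθ ⇒ ẋ = −rω sinθ.
|v| = rω|sinθ| = 0.0306·204.5·|sin 56.4°| = 5.2114 m/s = 5211.4 mm/s.

5210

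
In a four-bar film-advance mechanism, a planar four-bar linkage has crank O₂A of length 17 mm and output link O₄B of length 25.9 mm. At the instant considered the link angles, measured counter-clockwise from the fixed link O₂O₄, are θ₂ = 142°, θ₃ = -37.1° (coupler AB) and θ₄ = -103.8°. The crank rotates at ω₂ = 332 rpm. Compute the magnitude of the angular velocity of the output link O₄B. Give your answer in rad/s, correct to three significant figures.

0.390

ω₂ = 34.77 rad/s (from 332 rpm).
Differentiating the loop-closure r₂e^{iθ₂}+r₃e^{iθ₃}=r₁+r₄e^{iθ₄} gives r₂ω₂e^{iθ₂}+r₃ω₃e^{iθ₃}=r₄ω₄e^{iθ₄}.
Eliminating the other unknown: ω₄ = r₂ω₂ sin(θ₂−θ₃) / [r₄ sin(θ₄−θ₃)].
Numerator sine = +0.01571; denominator sine = -0.91845.
Result = 0.017·34.77·(+0.01571) / (0.0259·(-0.91845)) = -0.39027 rad/s; magnitude 0.39027 rad/s.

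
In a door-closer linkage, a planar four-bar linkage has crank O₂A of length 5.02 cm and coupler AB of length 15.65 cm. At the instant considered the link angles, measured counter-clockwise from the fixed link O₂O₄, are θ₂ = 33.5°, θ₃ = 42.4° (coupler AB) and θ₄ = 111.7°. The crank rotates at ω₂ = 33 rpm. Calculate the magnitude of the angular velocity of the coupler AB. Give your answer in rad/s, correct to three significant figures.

ω₂ = 3.456 rad/s (from 33 rpm).
Differentiating the loop-closure r₂e^{iθ₂}+r₃e^{iθ₃}=r₁+r₄e^{iθ₄} gives r₂ω₂e^{iθ₂}+r₃ω₃e^{iθ₃}=r₄ω₄e^{iθ₄}.
Eliminating the other unknown: ω₃ = r₂ω₂ sin(θ₄−θ₂) / [r₃ sin(θ₃−θ₄)].
Numerator sine = +0.97887; denominator sine = -0.93544.
Result = 0.0502·3.456·(+0.97887) / (0.1565·(-0.93544)) = -1.1599 rad/s; magnitude 1.1599 rad/s.

1.16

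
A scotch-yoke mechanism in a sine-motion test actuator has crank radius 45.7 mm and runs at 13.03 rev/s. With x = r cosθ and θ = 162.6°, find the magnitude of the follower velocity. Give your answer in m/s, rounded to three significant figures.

1.12

ω = 81.87 rad/s (from 13.03 rev/s).
x = r cosθ ⇒ ẋ = −rω sinθ.
|v| = rω|sinθ| = 0.0457·81.87·|sin 162.6°| = 1.1188 m/s.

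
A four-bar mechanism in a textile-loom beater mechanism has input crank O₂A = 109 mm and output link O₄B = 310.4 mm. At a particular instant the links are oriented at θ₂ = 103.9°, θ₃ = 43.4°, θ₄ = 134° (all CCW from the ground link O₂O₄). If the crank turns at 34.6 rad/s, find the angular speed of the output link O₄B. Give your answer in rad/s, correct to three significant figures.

ω₂ = 34.6 rad/s
Differentiating the loop-closure r₂e^{iθ₂}+r₃e^{iθ₃}=r₁+r₄e^{iθ₄} gives r₂ω₂e^{iθ₂}+r₃ω₃e^{iθ₃}=r₄ω₄e^{iθ₄}.
Eliminating the other unknown: ω₄ = r₂ω₂ sin(θ₂−θ₃) / [r₄ sin(θ₄−θ₃)].
Numerator sine = +0.87036; denominator sine = +0.99995.
Result = 0.109·34.6·(+0.87036) / (0.3104·(+0.99995)) = +10.576 rad/s; magnitude 10.576 rad/s.

10.6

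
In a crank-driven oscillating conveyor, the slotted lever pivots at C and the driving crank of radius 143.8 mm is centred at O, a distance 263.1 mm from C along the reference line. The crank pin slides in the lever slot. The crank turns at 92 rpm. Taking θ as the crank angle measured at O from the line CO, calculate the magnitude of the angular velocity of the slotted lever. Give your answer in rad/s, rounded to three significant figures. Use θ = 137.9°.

2.11

ω = 9.634 rad/s (from 92 rpm).
Crank pin A relative to C: A = (d + r cosθ, r sinθ); lever angle φ = atan2(r sinθ, d + r cosθ).
Differentiating tanφ: φ̇ = rω(d cosθ + r)/(d² + r² + 2dr cosθ).
d² + r² + 2dr cosθ = |CA|² = 0.0337565 m²;  d cosθ + r = -0.051414 m.
|ω_lever| = |0.1438·9.634·-0.051414| / 0.0337565 = 2.1101 rad/s.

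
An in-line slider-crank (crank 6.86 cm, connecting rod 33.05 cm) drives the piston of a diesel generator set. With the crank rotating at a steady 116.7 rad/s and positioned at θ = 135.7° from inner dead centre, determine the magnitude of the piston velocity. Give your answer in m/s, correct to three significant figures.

ω = 116.7 rad/s
For an in-line slider-crank, x = r cosθ + √(L² − r² sin²θ), so v = −rω sinθ·[1 + r cosθ/√(L² − r² sin²θ)].
With r = 0.0686 m, L = 0.3305 m, θ = 135.7°: √(L² − r² sin²θ) = 0.32701 m.
v = −0.0686·116.7·0.69842·[1 + 0.0686·-0.71569/0.32701] = -4.7518 m/s.
|v| = 4.7518 m/s.

4.75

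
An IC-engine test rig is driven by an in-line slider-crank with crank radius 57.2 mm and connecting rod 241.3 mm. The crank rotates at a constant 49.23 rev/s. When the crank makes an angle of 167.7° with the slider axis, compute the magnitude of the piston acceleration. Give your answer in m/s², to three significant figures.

ω = 2π·49.2 = 309.3 rad/s
x(θ) = r cosθ + √(L² − r² sin²θ); with ω constant, a = ω²·d²x/dθ².
d²x/dθ² = −r cosθ − r²(cos2θ)/√u − r⁴ sin²2θ/(4u^{3/2}),  u = L² − r² sin²θ = 0.0580772 m².
Substituting r = 0.0572 m, L = 0.2413 m, θ = 167.7°: d²x/dθ² = +0.04351 m.
a = ω²·d²x/dθ² = (309.3)²·(+0.04351) = +4163 m/s²;  |a| = 4163 m/s².

4160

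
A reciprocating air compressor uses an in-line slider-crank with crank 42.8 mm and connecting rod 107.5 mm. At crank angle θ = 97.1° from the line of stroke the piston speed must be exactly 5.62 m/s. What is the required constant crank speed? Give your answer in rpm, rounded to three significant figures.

For an in-line slider-crank, |v_piston| = rω|sinθ|·[1 + r cosθ/√(L² − r² sin²θ)].
With r = 0.0428 m, L = 0.1075 m, θ = 97.1°: the bracketed kinematic factor |dx/dθ| = 0.040197 m.
ω = v/|dx/dθ| = 5.62/0.040197 = 139.81 rad/s.
N = 60ω/(2π) = 1335.1 rpm.

1340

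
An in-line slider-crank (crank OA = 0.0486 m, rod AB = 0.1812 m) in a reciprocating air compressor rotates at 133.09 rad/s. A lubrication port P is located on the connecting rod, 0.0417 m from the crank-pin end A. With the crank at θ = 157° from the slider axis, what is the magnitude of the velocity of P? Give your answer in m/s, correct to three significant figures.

5.17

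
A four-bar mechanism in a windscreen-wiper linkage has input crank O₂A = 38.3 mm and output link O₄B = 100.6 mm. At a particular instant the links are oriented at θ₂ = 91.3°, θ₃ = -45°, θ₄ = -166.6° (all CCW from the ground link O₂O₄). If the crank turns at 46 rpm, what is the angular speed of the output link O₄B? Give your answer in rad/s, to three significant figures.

ω₂ = 4.817 rad/s (from 46 rpm).
Differentiating the loop-closure r₂e^{iθ₂}+r₃e^{iθ₃}=r₁+r₄e^{iθ₄} gives r₂ω₂e^{iθ₂}+r₃ω₃e^{iθ₃}=r₄ω₄e^{iθ₄}.
Eliminating the other unknown: ω₄ = r₂ω₂ sin(θ₂−θ₃) / [r₄ sin(θ₄−θ₃)].
Numerator sine = +0.69088; denominator sine = -0.85173.
Result = 0.0383·4.817·(+0.69088) / (0.1006·(-0.85173)) = -1.4876 rad/s; magnitude 1.4876 rad/s.

1.49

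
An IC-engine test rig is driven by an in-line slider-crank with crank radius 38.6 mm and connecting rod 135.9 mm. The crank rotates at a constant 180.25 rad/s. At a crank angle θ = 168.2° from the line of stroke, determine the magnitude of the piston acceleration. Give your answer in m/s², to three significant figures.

ω = 180.2 rad/s
x(θ) = r cosθ + √(L² − r² sin²θ); with ω constant, a = ω²·d²x/dθ².
d²x/dθ² = −r cosθ − r²(cos2θ)/√u − r⁴ sin²2θ/(4u^{3/2}),  u = L² − r² sin²θ = 0.0184065 m².
Substituting r = 0.0386 m, L = 0.1359 m, θ = 168.2°: d²x/dθ² = +0.027685 m.
a = ω²·d²x/dθ² = (180.2)²·(+0.027685) = +899.49 m/s²;  |a| = 899.49 m/s².

899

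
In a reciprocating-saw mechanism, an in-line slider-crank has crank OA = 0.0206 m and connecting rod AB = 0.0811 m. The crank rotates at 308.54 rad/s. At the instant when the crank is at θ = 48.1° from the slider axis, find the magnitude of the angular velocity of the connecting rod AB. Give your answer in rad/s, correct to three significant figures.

53.3

ω = 308.5 rad/s
The rod makes angle φ with the slider axis where L sinφ = r sinθ; differentiating, L cosφ·φ̇ = r ω cosθ.
L cosφ = √(L² − r² sin²θ) = 0.079637 m.
|ω_rod| = r ω |cosθ| / √(L² − r² sin²θ) = 0.0206·308.5·0.66783/0.079637 = 53.3 rad/s.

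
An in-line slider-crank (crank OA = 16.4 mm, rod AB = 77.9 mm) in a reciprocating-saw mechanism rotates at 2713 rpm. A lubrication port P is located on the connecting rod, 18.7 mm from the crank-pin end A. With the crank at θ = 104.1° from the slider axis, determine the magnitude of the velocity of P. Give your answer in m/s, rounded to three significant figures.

ω = 284.1 rad/s.  Crank-pin speed |V_A| = rω = 4.6593 m/s, perpendicular to OA.
Rod angle: sinφ = −(r/L) sinθ ⇒ φ = -11.782°; ω_rod = −rω cosθ/√(L²−r²sin²θ) = +14.885 rad/s.
V_P = V_A + ω_rod × AP, with AP = 0.0187 m along the rod.
Components: V_Px = −rω sinθ − a·ω_rod·sinφ = -4.4621 m/s;  V_Py = rω cosθ + a·ω_rod·cosφ = -0.8626 m/s.
|V_P| = √(V_Px² + V_Py²) = 4.5447 m/s.

4.54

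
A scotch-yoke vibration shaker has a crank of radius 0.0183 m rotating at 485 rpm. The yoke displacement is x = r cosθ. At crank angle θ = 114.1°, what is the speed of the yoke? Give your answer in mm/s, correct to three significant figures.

848

ω = 50.79 rad/s (from 485 rpm).
x = r cosθ ⇒ ẋ = −rω sinθ.
|v| = rω|sinθ| = 0.0183·50.79·|sin 114.1°| = 0.84842 m/s = 848.42 mm/s.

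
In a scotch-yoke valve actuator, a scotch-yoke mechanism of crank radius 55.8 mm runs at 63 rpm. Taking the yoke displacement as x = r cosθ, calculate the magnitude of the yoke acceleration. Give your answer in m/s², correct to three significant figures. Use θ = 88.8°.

ω = 6.597 rad/s (from 63 rpm).
x = r cosθ ⇒ ẍ = −rω² cosθ (ω constant).
|a| = rω²|cosθ| = 0.0558·(6.597)²·|cos 88.8°| = 0.050863 m/s².

0.0509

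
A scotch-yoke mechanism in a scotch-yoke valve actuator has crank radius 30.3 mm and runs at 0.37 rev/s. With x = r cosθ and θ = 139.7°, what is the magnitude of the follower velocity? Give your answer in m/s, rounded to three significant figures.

ω = 2.325 rad/s (from 0.37 rev/s).
x = r cosθ ⇒ ẋ = −rω sinθ.
|v| = rω|sinθ| = 0.0303·2.325·|sin 139.7°| = 0.04556 m/s.

0.0456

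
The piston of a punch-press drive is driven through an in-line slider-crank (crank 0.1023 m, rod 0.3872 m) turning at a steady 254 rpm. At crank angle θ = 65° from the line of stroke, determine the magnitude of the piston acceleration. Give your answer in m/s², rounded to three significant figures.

ω = 2π·254/60 = 26.6 rad/s
x(θ) = r cosθ + √(L² − r² sin²θ); with ω constant, a = ω²·d²x/dθ².
d²x/dθ² = −r cosθ − r²(cos2θ)/√u − r⁴ sin²2θ/(4u^{3/2}),  u = L² − r² sin²θ = 0.141328 m².
Substituting r = 0.1023 m, L = 0.3872 m, θ = 65°: d²x/dθ² = -0.025642 m.
a = ω²·d²x/dθ² = (26.6)²·(-0.025642) = -18.142 m/s²;  |a| = 18.142 m/s².

18.1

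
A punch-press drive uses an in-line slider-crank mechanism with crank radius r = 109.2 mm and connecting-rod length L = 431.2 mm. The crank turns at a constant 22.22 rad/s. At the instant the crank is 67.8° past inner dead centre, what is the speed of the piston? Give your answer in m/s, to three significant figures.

2.47

ω = 22.22 rad/s
For an in-line slider-crank, x = r cosθ + √(L² − r² sin²θ), so v = −rω sinθ·[1 + r cosθ/√(L² − r² sin²θ)].
With r = 0.1092 m, L = 0.4312 m, θ = 67.8°: √(L² − r² sin²θ) = 0.41918 m.
v = −0.1092·22.22·0.92587·[1 + 0.1092·0.37784/0.41918] = -2.4677 m/s.
|v| = 2.4677 m/s.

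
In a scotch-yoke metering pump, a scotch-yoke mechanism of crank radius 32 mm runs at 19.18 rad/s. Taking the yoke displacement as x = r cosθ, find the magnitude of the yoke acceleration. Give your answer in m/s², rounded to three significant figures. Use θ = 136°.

ω = 19.18 rad/s
x = r cosθ ⇒ ẍ = −rω² cosθ (ω constant).
|a| = rω²|cosθ| = 0.032·(19.18)²·|cos 136°| = 8.468 m/s².

8.47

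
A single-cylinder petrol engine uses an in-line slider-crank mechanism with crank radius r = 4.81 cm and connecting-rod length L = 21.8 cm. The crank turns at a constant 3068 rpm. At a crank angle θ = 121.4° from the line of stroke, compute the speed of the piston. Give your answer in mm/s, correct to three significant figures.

11600

ω = 2π·3068/60 = 321.3 rad/s
For an in-line slider-crank, x = r cosθ + √(L² − r² sin²θ), so v = −rω sinθ·[1 + r cosθ/√(L² − r² sin²θ)].
With r = 0.0481 m, L = 0.218 m, θ = 121.4°: √(L² − r² sin²θ) = 0.2141 m.
v = −0.0481·321.3·0.85355·[1 + 0.0481·-0.52101/0.2141] = -11.646 m/s.
|v| = 11.646 m/s = 11646 mm/s.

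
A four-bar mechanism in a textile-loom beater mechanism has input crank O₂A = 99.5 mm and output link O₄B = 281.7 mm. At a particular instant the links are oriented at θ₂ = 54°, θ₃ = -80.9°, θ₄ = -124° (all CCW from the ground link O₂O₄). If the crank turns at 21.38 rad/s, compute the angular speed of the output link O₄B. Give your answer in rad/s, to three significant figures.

ω₂ = 21.38 rad/s
Differentiating the loop-closure r₂e^{iθ₂}+r₃e^{iθ₃}=r₁+r₄e^{iθ₄} gives r₂ω₂e^{iθ₂}+r₃ω₃e^{iθ₃}=r₄ω₄e^{iθ₄}.
Eliminating the other unknown: ω₄ = r₂ω₂ sin(θ₂−θ₃) / [r₄ sin(θ₄−θ₃)].
Numerator sine = +0.70834; denominator sine = -0.68327.
Result = 0.0995·21.38·(+0.70834) / (0.2817·(-0.68327)) = -7.8287 rad/s; magnitude 7.8287 rad/s.

7.83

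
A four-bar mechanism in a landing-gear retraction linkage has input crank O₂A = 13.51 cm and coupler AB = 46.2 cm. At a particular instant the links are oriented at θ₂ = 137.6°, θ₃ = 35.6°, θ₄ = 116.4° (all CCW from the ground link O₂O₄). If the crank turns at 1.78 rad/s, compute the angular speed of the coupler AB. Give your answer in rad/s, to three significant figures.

0.191

ω₂ = 1.78 rad/s
Differentiating the loop-closure r₂e^{iθ₂}+r₃e^{iθ₃}=r₁+r₄e^{iθ₄} gives r₂ω₂e^{iθ₂}+r₃ω₃e^{iθ₃}=r₄ω₄e^{iθ₄}.
Eliminating the other unknown: ω₃ = r₂ω₂ sin(θ₄−θ₂) / [r₃ sin(θ₃−θ₄)].
Numerator sine = -0.36162; denominator sine = -0.98714.
Result = 0.1351·1.78·(-0.36162) / (0.462·(-0.98714)) = +0.19068 rad/s; magnitude 0.19068 rad/s.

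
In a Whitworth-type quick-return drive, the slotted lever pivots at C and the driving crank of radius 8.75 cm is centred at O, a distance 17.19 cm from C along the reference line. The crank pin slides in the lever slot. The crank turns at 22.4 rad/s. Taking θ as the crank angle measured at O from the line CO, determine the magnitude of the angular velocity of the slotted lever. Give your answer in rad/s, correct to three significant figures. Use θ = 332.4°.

7.36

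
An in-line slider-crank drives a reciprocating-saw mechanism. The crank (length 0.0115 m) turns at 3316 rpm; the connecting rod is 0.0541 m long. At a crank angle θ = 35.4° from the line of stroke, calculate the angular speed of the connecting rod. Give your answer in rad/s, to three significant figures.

60.6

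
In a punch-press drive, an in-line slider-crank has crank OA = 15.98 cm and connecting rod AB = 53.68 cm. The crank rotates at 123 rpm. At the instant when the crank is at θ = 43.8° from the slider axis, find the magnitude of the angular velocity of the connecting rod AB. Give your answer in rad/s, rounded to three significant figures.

2.83

ω = 12.88 rad/s (converted from 123 rpm).
The rod makes angle φ with the slider axis where L sinφ = r sinθ; differentiating, L cosφ·φ̇ = r ω cosθ.
L cosφ = √(L² − r² sin²θ) = 0.52528 m.
|ω_rod| = r ω |cosθ| / √(L² − r² sin²θ) = 0.1598·12.88·0.72176/0.52528 = 2.8282 rad/s.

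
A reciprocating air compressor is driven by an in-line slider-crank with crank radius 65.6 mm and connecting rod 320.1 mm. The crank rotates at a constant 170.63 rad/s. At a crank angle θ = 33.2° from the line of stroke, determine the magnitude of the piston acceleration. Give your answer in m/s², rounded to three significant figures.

1760

ω = 170.6 rad/s
x(θ) = r cosθ + √(L² − r² sin²θ); with ω constant, a = ω²·d²x/dθ².
d²x/dθ² = −r cosθ − r²(cos2θ)/√u − r⁴ sin²2θ/(4u^{3/2}),  u = L² − r² sin²θ = 0.101174 m².
Substituting r = 0.0656 m, L = 0.3201 m, θ = 33.2°: d²x/dθ² = -0.060429 m.
a = ω²·d²x/dθ² = (170.6)²·(-0.060429) = -1759.4 m/s²;  |a| = 1759.4 m/s².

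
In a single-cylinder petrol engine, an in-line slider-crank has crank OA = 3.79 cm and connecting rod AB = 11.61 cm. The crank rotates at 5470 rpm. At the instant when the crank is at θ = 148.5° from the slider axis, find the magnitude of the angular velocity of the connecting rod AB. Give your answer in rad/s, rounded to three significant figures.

ω = 572.8 rad/s (converted from 5470 rpm).
The rod makes angle φ with the slider axis where L sinφ = r sinθ; differentiating, L cosφ·φ̇ = r ω cosθ.
L cosφ = √(L² − r² sin²θ) = 0.1144 m.
|ω_rod| = r ω |cosθ| / √(L² − r² sin²θ) = 0.0379·572.8·0.85264/0.1144 = 161.81 rad/s.

162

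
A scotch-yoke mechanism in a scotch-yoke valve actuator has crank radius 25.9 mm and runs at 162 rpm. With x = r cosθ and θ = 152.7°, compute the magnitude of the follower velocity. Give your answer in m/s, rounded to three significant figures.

0.202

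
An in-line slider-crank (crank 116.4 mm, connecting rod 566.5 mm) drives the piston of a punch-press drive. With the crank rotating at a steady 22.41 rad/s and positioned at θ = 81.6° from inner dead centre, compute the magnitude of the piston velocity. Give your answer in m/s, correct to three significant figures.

ω = 22.41 rad/s
For an in-line slider-crank, x = r cosθ + √(L² − r² sin²θ), so v = −rω sinθ·[1 + r cosθ/√(L² − r² sin²θ)].
With r = 0.1164 m, L = 0.5665 m, θ = 81.6°: √(L² − r² sin²θ) = 0.55467 m.
v = −0.1164·22.41·0.98927·[1 + 0.1164·0.14608/0.55467] = -2.6596 m/s.
|v| = 2.6596 m/s.

2.66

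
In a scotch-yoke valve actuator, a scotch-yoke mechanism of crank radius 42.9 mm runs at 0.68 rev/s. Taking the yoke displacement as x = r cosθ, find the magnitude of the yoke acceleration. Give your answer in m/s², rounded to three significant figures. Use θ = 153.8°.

0.703

ω = 4.273 rad/s (from 0.68 rev/s).
x = r cosθ ⇒ ẍ = −rω² cosθ (ω constant).
|a| = rω²|cosθ| = 0.0429·(4.273)²·|cos 153.8°| = 0.70267 m/s².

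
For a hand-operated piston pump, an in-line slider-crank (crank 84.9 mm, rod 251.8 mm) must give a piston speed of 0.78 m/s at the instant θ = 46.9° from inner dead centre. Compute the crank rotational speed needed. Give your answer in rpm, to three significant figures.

For an in-line slider-crank, |v_piston| = rω|sinθ|·[1 + r cosθ/√(L² − r² sin²θ)].
With r = 0.0849 m, L = 0.2518 m, θ = 46.9°: the bracketed kinematic factor |dx/dθ| = 0.076726 m.
ω = v/|dx/dθ| = 0.78/0.076726 = 10.166 rad/s.
N = 60ω/(2π) = 97.079 rpm.

97.1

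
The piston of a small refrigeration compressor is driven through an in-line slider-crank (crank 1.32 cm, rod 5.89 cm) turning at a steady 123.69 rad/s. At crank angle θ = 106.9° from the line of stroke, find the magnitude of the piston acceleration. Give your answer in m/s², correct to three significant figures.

97.0

ω = 123.7 rad/s
x(θ) = r cosθ + √(L² − r² sin²θ); with ω constant, a = ω²·d²x/dθ².
d²x/dθ² = −r cosθ − r²(cos2θ)/√u − r⁴ sin²2θ/(4u^{3/2}),  u = L² − r² sin²θ = 0.00330969 m².
Substituting r = 0.0132 m, L = 0.0589 m, θ = 106.9°: d²x/dθ² = +0.0063417 m.
a = ω²·d²x/dθ² = (123.7)²·(+0.0063417) = +97.023 m/s²;  |a| = 97.023 m/s².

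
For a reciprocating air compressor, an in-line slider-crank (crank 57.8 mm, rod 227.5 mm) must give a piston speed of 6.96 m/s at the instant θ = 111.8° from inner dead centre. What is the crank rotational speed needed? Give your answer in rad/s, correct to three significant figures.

144

For an in-line slider-crank, |v_piston| = rω|sinθ|·[1 + r cosθ/√(L² − r² sin²θ)].
With r = 0.0578 m, L = 0.2275 m, θ = 111.8°: the bracketed kinematic factor |dx/dθ| = 0.048456 m.
ω = v/|dx/dθ| = 6.96/0.048456 = 143.64 rad/s.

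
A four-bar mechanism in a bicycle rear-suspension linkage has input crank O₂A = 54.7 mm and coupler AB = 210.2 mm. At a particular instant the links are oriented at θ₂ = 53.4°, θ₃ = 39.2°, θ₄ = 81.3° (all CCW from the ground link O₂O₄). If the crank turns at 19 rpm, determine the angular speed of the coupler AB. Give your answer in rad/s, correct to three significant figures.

0.361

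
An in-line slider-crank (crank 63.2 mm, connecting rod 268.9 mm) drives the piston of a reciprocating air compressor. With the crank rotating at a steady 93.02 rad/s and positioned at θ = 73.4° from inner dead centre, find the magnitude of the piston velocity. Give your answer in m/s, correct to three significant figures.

6.02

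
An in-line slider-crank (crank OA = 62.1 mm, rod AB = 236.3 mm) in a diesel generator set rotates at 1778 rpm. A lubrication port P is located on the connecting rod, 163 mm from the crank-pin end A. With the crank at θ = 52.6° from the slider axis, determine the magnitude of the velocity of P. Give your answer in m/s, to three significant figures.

ω = 186.2 rad/s.  Crank-pin speed |V_A| = rω = 11.563 m/s, perpendicular to OA.
Rod angle: sinφ = −(r/L) sinθ ⇒ φ = -12.050°; ω_rod = −rω cosθ/√(L²−r²sin²θ) = -30.389 rad/s.
V_P = V_A + ω_rod × AP, with AP = 0.163 m along the rod.
Components: V_Px = −rω sinθ − a·ω_rod·sinφ = -10.22 m/s;  V_Py = rω cosθ + a·ω_rod·cosφ = +2.1785 m/s.
|V_P| = √(V_Px² + V_Py²) = 10.449 m/s.

10.4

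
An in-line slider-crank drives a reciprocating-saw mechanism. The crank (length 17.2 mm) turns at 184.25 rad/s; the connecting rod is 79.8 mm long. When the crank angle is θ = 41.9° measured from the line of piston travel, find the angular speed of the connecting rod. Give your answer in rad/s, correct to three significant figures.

ω = 184.2 rad/s
The rod makes angle φ with the slider axis where L sinφ = r sinθ; differentiating, L cosφ·φ̇ = r ω cosθ.
L cosφ = √(L² − r² sin²θ) = 0.078969 m.
|ω_rod| = r ω |cosθ| / √(L² − r² sin²θ) = 0.0172·184.2·0.74431/0.078969 = 29.87 rad/s.

29.9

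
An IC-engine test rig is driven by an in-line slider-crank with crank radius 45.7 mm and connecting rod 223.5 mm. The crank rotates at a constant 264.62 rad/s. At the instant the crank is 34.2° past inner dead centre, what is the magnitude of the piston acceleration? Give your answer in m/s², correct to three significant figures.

2900

ω = 264.6 rad/s
x(θ) = r cosθ + √(L² − r² sin²θ); with ω constant, a = ω²·d²x/dθ².
d²x/dθ² = −r cosθ − r²(cos2θ)/√u − r⁴ sin²2θ/(4u^{3/2}),  u = L² − r² sin²θ = 0.0492924 m².
Substituting r = 0.0457 m, L = 0.2235 m, θ = 34.2°: d²x/dθ² = -0.041347 m.
a = ω²·d²x/dθ² = (264.6)²·(-0.041347) = -2895.2 m/s²;  |a| = 2895.2 m/s².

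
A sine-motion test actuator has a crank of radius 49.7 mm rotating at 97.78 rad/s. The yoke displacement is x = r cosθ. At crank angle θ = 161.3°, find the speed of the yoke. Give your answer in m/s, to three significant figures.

ω = 97.78 rad/s
x = r cosθ ⇒ ẋ = −rω sinθ.
|v| = rω|sinθ| = 0.0497·97.78·|sin 161.3°| = 1.5581 m/s.

1.56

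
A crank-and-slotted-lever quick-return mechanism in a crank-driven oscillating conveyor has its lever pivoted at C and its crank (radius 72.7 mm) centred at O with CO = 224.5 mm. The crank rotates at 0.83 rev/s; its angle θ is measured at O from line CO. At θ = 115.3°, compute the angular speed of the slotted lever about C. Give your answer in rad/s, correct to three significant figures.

ω = 5.215 rad/s (from 0.83 rev/s).
Crank pin A relative to C: A = (d + r cosθ, r sinθ); lever angle φ = atan2(r sinθ, d + r cosθ).
Differentiating tanφ: φ̇ = rω(d cosθ + r)/(d² + r² + 2dr cosθ).
d² + r² + 2dr cosθ = |CA|² = 0.0417356 m²;  d cosθ + r = -0.023242 m.
|ω_lever| = |0.0727·5.215·-0.023242| / 0.0417356 = 0.21113 rad/s.

0.211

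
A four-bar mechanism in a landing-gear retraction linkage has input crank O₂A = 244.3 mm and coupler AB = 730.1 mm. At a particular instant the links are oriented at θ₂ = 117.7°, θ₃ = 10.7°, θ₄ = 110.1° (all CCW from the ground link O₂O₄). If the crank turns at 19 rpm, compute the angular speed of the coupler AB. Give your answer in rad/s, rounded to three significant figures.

0.0893

ω₂ = 1.99 rad/s (from 19 rpm).
Differentiating the loop-closure r₂e^{iθ₂}+r₃e^{iθ₃}=r₁+r₄e^{iθ₄} gives r₂ω₂e^{iθ₂}+r₃ω₃e^{iθ₃}=r₄ω₄e^{iθ₄}.
Eliminating the other unknown: ω₃ = r₂ω₂ sin(θ₄−θ₂) / [r₃ sin(θ₃−θ₄)].
Numerator sine = -0.13226; denominator sine = -0.98657.
Result = 0.2443·1.99·(-0.13226) / (0.7301·(-0.98657)) = +0.089251 rad/s; magnitude 0.089251 rad/s.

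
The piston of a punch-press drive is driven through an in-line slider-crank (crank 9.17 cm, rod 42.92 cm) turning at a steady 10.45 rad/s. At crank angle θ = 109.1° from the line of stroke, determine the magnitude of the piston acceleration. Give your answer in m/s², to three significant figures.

ω = 10.45 rad/s
x(θ) = r cosθ + √(L² − r² sin²θ); with ω constant, a = ω²·d²x/dθ².
d²x/dθ² = −r cosθ − r²(cos2θ)/√u − r⁴ sin²2θ/(4u^{3/2}),  u = L² − r² sin²θ = 0.176704 m².
Substituting r = 0.0917 m, L = 0.4292 m, θ = 109.1°: d²x/dθ² = +0.045635 m.
a = ω²·d²x/dθ² = (10.45)²·(+0.045635) = +4.9835 m/s²;  |a| = 4.9835 m/s².

4.98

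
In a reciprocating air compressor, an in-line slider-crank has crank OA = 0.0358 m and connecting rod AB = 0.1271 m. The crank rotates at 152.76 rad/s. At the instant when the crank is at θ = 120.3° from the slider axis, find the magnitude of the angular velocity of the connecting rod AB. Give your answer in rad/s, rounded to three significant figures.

22.4

ω = 152.8 rad/s
The rod makes angle φ with the slider axis where L sinφ = r sinθ; differentiating, L cosφ·φ̇ = r ω cosθ.
L cosφ = √(L² − r² sin²θ) = 0.12328 m.
|ω_rod| = r ω |cosθ| / √(L² − r² sin²θ) = 0.0358·152.8·0.50453/0.12328 = 22.381 rad/s.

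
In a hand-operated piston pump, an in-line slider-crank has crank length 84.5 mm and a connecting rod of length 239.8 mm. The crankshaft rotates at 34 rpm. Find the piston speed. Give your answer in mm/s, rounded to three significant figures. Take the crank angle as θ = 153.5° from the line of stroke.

ω = 2π·34/60 = 3.56 rad/s
For an in-line slider-crank, x = r cosθ + √(L² − r² sin²θ), so v = −rω sinθ·[1 + r cosθ/√(L² − r² sin²θ)].
With r = 0.0845 m, L = 0.2398 m, θ = 153.5°: √(L² − r² sin²θ) = 0.23682 m.
v = −0.0845·3.56·0.44620·[1 + 0.0845·-0.89493/0.23682] = -0.091376 m/s.
|v| = 0.091376 m/s = 91.376 mm/s.

91.4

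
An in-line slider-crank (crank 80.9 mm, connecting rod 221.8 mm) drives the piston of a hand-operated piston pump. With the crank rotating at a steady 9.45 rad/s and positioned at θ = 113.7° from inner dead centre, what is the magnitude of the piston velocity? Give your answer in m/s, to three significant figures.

ω = 9.45 rad/s
For an in-line slider-crank, x = r cosθ + √(L² − r² sin²θ), so v = −rω sinθ·[1 + r cosθ/√(L² − r² sin²θ)].
With r = 0.0809 m, L = 0.2218 m, θ = 113.7°: √(L² − r² sin²θ) = 0.20906 m.
v = −0.0809·9.45·0.91566·[1 + 0.0809·-0.40195/0.20906] = -0.59115 m/s.
|v| = 0.59115 m/s.

0.591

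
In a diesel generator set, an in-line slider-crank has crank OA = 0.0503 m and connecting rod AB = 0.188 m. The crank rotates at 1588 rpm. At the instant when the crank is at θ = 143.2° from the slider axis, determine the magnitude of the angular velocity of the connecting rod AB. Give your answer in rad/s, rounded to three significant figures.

36.1

ω = 166.3 rad/s (converted from 1588 rpm).
The rod makes angle φ with the slider axis where L sinφ = r sinθ; differentiating, L cosφ·φ̇ = r ω cosθ.
L cosφ = √(L² − r² sin²θ) = 0.18557 m.
|ω_rod| = r ω |cosθ| / √(L² − r² sin²θ) = 0.0503·166.3·0.80073/0.18557 = 36.093 rad/s.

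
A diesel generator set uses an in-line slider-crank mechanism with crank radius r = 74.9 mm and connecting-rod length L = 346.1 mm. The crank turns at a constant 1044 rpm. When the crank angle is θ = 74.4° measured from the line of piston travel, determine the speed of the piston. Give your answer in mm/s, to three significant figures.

8360

ω = 2π·1044/60 = 109.3 rad/s
For an in-line slider-crank, x = r cosθ + √(L² − r² sin²θ), so v = −rω sinθ·[1 + r cosθ/√(L² − r² sin²θ)].
With r = 0.0749 m, L = 0.3461 m, θ = 74.4°: √(L² − r² sin²θ) = 0.3385 m.
v = −0.0749·109.3·0.96316·[1 + 0.0749·0.26892/0.3385] = -8.3563 m/s.
|v| = 8.3563 m/s = 8356.3 mm/s.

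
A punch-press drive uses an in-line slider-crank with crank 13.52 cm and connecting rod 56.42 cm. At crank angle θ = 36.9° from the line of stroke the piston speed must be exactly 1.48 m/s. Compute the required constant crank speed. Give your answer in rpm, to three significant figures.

146

For an in-line slider-crank, |v_piston| = rω|sinθ|·[1 + r cosθ/√(L² − r² sin²θ)].
With r = 0.1352 m, L = 0.5642 m, θ = 36.9°: the bracketed kinematic factor |dx/dθ| = 0.096896 m.
ω = v/|dx/dθ| = 1.48/0.096896 = 15.274 rad/s.
N = 60ω/(2π) = 145.86 rpm.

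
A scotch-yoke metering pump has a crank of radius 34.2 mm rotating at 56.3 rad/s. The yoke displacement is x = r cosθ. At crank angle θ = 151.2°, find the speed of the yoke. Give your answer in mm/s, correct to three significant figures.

ω = 56.3 rad/s
x = r cosθ ⇒ ẋ = −rω sinθ.
|v| = rω|sinθ| = 0.0342·56.3·|sin 151.2°| = 0.9276 m/s = 927.6 mm/s.

928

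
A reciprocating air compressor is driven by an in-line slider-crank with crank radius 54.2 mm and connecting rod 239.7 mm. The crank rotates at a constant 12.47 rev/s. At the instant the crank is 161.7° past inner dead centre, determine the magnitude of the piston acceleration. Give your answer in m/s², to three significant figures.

ω = 2π·12.5 = 78.35 rad/s
x(θ) = r cosθ + √(L² − r² sin²θ); with ω constant, a = ω²·d²x/dθ².
d²x/dθ² = −r cosθ − r²(cos2θ)/√u − r⁴ sin²2θ/(4u^{3/2}),  u = L² − r² sin²θ = 0.0571665 m².
Substituting r = 0.0542 m, L = 0.2397 m, θ = 161.7°: d²x/dθ² = +0.041539 m.
a = ω²·d²x/dθ² = (78.35)²·(+0.041539) = +255 m/s²;  |a| = 255 m/s².

255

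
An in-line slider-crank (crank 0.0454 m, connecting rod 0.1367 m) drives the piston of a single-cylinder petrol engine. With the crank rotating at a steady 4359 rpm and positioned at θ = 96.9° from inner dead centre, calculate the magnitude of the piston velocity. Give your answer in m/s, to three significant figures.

ω = 2π·4359/60 = 456.5 rad/s
For an in-line slider-crank, x = r cosθ + √(L² − r² sin²θ), so v = −rω sinθ·[1 + r cosθ/√(L² − r² sin²θ)].
With r = 0.0454 m, L = 0.1367 m, θ = 96.9°: √(L² − r² sin²θ) = 0.12906 m.
v = −0.0454·456.5·0.99276·[1 + 0.0454·-0.12014/0.12906] = -19.704 m/s.
|v| = 19.704 m/s.

19.7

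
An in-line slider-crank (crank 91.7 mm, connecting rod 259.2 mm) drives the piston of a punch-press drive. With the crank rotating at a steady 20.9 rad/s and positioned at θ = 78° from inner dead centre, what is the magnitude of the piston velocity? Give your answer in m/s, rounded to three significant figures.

ω = 20.9 rad/s
For an in-line slider-crank, x = r cosθ + √(L² − r² sin²θ), so v = −rω sinθ·[1 + r cosθ/√(L² − r² sin²θ)].
With r = 0.0917 m, L = 0.2592 m, θ = 78°: √(L² − r² sin²θ) = 0.24319 m.
v = −0.0917·20.9·0.97815·[1 + 0.0917·0.20791/0.24319] = -2.0216 m/s.
|v| = 2.0216 m/s.

2.02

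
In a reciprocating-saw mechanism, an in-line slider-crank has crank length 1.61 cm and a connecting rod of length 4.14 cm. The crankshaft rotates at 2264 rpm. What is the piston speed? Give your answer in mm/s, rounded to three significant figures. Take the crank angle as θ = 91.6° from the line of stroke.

3770

ω = 2π·2264/60 = 237.1 rad/s
For an in-line slider-crank, x = r cosθ + √(L² − r² sin²θ), so v = −rω sinθ·[1 + r cosθ/√(L² − r² sin²θ)].
With r = 0.0161 m, L = 0.0414 m, θ = 91.6°: √(L² − r² sin²θ) = 0.038144 m.
v = −0.0161·237.1·0.99961·[1 + 0.0161·-0.02792/0.038144] = -3.7706 m/s.
|v| = 3.7706 m/s = 3770.6 mm/s.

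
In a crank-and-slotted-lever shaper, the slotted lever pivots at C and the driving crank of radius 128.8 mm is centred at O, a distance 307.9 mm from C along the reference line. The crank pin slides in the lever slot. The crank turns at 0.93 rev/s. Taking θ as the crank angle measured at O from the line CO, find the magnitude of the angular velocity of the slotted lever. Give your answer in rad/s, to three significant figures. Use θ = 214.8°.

2.02

ω = 5.843 rad/s (from 0.93 rev/s).
Crank pin A relative to C: A = (d + r cosθ, r sinθ); lever angle φ = atan2(r sinθ, d + r cosθ).
Differentiating tanφ: φ̇ = rω(d cosθ + r)/(d² + r² + 2dr cosθ).
d² + r² + 2dr cosθ = |CA|² = 0.0462624 m²;  d cosθ + r = -0.12403 m.
|ω_lever| = |0.1288·5.843·-0.12403| / 0.0462624 = 2.0178 rad/s.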